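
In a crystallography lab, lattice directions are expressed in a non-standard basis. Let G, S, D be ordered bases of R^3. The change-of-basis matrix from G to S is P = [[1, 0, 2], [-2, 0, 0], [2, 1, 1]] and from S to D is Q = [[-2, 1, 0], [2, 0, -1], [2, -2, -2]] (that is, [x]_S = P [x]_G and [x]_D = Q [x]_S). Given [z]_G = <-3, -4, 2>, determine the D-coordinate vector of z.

<4, 10, 6>

First [z]_S = P [z]_G = <1, 6, -8>.
Then [z]_D = Q [z]_S = <4, 10, 6>.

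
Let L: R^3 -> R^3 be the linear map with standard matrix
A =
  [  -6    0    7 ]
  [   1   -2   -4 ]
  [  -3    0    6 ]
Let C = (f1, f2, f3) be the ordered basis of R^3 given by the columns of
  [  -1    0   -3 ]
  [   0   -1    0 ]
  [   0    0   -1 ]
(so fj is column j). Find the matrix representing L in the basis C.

Let P have columns f1, ..., f3. Then [L]_C = P^(-1) A P.
Here det P = -1, so P^(-1) is integer; computing A P first and then P^(-1)(A P) gives [[3, 0, -2], [1, -2, -1], [-3, 0, -3]].

[[3, 0, -2], [1, -2, -1], [-3, 0, -3]]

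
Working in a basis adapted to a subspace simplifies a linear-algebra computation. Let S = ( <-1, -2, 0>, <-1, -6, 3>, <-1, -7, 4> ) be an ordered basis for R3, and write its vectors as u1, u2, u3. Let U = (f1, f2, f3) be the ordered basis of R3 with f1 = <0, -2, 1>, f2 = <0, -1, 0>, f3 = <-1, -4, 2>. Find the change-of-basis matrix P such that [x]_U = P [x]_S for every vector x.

[[-2, 1, 2], [2, 0, -1], [1, 1, 1]]

Take x = uj: its S-coordinates are the j-th standard unit vector, so P e_j — column j of P — equals [uj]_U.
u1 = -2f1 + 2f2 + f3, giving column 1 = <-2, 2, 1>; repeating for each j gives P = [[-2, 1, 2], [2, 0, -1], [1, 1, 1]].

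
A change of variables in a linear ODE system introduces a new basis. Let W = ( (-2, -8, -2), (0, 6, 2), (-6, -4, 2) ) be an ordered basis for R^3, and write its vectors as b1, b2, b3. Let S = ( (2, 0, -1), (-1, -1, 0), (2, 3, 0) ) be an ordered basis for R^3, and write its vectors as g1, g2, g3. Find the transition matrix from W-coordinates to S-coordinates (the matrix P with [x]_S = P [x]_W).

[[2, -2, -2], [2, 0, -2], [-2, 2, -2]]

Take x = bj: its W-coordinates are the j-th standard unit vector, so P e_j — column j of P — equals [bj]_S.
b1 = 2g1 + 2g2 - 2g3, giving column 1 = (2, 2, -2); repeating for each j gives P = [[2, -2, -2], [2, 0, -2], [-2, 2, -2]].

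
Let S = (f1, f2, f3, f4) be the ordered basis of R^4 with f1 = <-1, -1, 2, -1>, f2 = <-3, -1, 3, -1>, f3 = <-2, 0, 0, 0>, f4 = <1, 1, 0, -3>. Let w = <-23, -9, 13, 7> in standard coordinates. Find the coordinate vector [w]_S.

<2, 3, 4, -4>

[w]_S is the unique c with M c = w, where M has columns f1, ..., f4.
Solving this 4x4 system gives c = (2, 3, 4, -4).
Check: 2f1 + 3f2 + 4f3 - 4f4 = <-23, -9, 13, 7>.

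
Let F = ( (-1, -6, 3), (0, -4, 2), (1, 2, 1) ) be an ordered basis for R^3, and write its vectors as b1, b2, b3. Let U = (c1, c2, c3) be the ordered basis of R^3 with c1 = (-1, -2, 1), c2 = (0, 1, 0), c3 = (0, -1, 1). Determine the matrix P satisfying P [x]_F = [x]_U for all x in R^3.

Column j of P is [bj]_U, since P maps F-coordinates to U-coordinates.
Expressing b1 in U: b1 = c1 - 2c2 + 2c3, so column 1 of P is (1, -2, 2).
Doing the same for each bj gives P = [[1, 0, -1], [-2, -2, 2], [2, 2, 2]].

[[1, 0, -1], [-2, -2, 2], [2, 2, 2]]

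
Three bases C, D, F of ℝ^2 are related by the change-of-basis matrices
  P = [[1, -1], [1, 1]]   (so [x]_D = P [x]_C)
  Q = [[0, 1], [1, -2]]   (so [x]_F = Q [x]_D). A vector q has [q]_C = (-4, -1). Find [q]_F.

Apply P to get D-coordinates (-3, -5), then Q to get F-coordinates.
The result is [q]_F = (-5, 7).

(-5, 7)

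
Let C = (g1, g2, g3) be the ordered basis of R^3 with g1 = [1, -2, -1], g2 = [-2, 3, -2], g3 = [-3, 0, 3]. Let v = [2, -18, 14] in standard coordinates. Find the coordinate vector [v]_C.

[3, -4, 3]

We seek scalars with c_1 g1 + ... + c_3 g3 = v; equivalently solve M c = v where the columns of M are g1, ..., g3.
Row-reducing the augmented matrix [M | v] gives c = (3, -4, 3).
Check: 3g1 - 4g2 + 3g3 = [2, -18, 14].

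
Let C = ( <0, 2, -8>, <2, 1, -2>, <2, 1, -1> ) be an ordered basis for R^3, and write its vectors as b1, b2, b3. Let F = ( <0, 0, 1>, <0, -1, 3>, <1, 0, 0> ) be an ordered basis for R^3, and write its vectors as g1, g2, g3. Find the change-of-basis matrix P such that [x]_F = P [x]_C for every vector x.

Let M have columns bj and N have columns gj. Then for every x, N [x]_F = x = M [x]_C, so P = N^(-1) M.
Since det N = 1, N^(-1) has integer entries; multiplying gives P = [[-2, 1, 2], [-2, -1, -1], [0, 2, 2]].

[[-2, 1, 2], [-2, -1, -1], [0, 2, 2]]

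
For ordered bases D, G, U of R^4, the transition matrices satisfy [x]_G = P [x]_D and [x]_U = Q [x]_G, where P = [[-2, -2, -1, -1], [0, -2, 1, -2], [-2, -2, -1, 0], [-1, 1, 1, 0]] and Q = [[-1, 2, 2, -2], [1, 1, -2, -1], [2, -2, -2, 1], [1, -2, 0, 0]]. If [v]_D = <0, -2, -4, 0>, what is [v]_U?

<20, -2, -6, 8>

First [v]_G = P [v]_D = <8, 0, 8, -6>.
Then [v]_U = Q [v]_G = <20, -2, -6, 8>.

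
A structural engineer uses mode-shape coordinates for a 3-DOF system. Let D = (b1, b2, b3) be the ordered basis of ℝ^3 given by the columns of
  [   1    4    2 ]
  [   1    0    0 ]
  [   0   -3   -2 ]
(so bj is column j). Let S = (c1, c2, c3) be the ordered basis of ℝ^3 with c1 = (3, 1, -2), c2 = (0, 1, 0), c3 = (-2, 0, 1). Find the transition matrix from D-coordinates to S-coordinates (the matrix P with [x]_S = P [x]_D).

Take x = bj: its D-coordinates are the j-th standard unit vector, so P e_j — column j of P — equals [bj]_S.
b1 = -c1 + 2c2 - 2c3, giving column 1 = (-1, 2, -2); repeating for each j gives P = [[-1, 2, 2], [2, -2, -2], [-2, 1, 2]].

[[-1, 2, 2], [2, -2, -2], [-2, 1, 2]]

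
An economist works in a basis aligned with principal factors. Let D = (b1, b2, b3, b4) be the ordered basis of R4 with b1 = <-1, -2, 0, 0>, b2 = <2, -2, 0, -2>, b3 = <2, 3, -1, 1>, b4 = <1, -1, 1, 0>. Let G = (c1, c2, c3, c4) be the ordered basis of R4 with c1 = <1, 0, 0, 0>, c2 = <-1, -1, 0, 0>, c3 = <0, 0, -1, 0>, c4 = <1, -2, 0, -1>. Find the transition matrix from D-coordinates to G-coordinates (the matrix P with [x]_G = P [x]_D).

Let M have columns bj and N have columns cj. Then for every x, N [x]_G = x = M [x]_D, so P = N^(-1) M.
Since det N = -1, N^(-1) has integer entries; multiplying gives P = [[1, -2, 2, 2], [2, -2, -1, 1], [0, 0, 1, -1], [0, 2, -1, 0]].

[[1, -2, 2, 2], [2, -2, -1, 1], [0, 0, 1, -1], [0, 2, -1, 0]]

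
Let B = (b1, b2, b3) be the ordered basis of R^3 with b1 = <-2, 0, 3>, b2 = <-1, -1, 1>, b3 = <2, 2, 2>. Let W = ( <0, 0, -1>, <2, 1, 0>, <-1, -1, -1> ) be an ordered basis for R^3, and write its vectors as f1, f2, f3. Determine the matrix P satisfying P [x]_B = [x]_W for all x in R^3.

Take x = bj: its B-coordinates are the j-th standard unit vector, so P e_j — column j of P — equals [bj]_W.
b1 = -f1 - 2f2 - 2f3, giving column 1 = <-1, -2, -2>; repeating for each j gives P = [[-1, -2, 0], [-2, 0, 0], [-2, 1, -2]].

[[-1, -2, 0], [-2, 0, 0], [-2, 1, -2]]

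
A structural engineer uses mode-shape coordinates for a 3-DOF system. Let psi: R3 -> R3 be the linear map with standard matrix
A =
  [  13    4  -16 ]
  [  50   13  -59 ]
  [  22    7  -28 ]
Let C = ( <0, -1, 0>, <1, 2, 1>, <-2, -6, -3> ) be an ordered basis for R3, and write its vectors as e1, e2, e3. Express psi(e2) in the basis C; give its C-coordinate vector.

<-1, -1, -3>

Compute psi(e2) = A e2 = <5, 17, 8> in standard coordinates.
Then write this in C-coordinates: solve for y in y_1 e1 + ... + y_3 e3 = <5, 17, 8>.
This gives y = <-1, -1, -3>, which is column 2 of [psi]_C.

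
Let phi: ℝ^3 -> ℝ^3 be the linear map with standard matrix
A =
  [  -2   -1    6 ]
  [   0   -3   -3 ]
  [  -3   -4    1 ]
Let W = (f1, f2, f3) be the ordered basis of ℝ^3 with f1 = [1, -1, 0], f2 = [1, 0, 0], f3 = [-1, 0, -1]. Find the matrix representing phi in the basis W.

With P the matrix whose columns are f1, ..., f3, [phi]_W = P^(-1) A P.
Column by column: phi(f1) = A f1 = [-1, 3, 1]; its W-coordinates [-3, 1, -1] give column 1.
Continuing for each basis vector yields [phi]_W = [[-3, 0, -3], [1, 1, -3], [-1, 3, -2]].

[[-3, 0, -3], [1, 1, -3], [-1, 3, -2]]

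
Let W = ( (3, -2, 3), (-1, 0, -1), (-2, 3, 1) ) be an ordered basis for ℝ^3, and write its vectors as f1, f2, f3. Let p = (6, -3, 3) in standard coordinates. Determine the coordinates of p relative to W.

(0, -4, -1)

Write p = c_1 f1 + ... + c_3 f3 and solve for the c_i.
Solving this 3x3 system gives c = (0, -4, -1).
Check: 0·f1 - 4f2 - f3 = (6, -3, 3).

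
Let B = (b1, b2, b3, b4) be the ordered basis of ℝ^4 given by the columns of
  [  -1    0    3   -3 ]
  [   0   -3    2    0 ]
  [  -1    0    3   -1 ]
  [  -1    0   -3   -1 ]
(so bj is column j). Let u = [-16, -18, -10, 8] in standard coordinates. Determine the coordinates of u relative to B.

We seek scalars with c_1 b1 + ... + c_4 b4 = u; equivalently solve M c = u where the columns of M are b1, ..., b4.
Gaussian elimination on [M | u] yields c = (-2, 4, -3, 3).
Check: -2b1 + 4b2 - 3b3 + 3b4 = [-16, -18, -10, 8].

[-2, 4, -3, 3]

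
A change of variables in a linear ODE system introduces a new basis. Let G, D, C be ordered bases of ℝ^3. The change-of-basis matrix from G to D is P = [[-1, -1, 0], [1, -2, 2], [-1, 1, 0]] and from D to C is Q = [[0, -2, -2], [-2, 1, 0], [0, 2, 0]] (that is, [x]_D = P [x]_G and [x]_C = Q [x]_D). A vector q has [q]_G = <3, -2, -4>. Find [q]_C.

Apply P to get D-coordinates <-1, -1, -5>, then Q to get C-coordinates.
The result is [q]_C = <12, 1, -2>.

<12, 1, -2>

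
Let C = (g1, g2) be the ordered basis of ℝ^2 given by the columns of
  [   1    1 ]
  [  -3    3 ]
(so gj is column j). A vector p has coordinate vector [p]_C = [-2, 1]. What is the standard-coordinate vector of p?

The coordinates say p = -2g1 + g2; adding the scaled basis vectors gives [-1, 9].

[-1, 9]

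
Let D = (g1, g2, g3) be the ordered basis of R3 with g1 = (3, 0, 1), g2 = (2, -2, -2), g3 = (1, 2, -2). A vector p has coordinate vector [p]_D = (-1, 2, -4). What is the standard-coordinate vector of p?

The coordinates say p = -g1 + 2g2 - 4g3; adding the scaled basis vectors gives (-3, -12, 3).

(-3, -12, 3)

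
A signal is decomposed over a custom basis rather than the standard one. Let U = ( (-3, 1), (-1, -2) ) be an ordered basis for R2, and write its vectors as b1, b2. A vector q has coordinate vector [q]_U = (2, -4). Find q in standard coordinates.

(-2, 10)

q = M [q]_U, where M has columns b1, b2.
Carrying out the matrix-vector product, q = (-2, 10).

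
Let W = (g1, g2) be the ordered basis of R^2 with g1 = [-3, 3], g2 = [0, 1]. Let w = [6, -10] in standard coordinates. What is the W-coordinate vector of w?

[-2, -4]

[w]_W is the unique c with M c = w, where M has columns g1, g2.
System: -3c_1 + 0c_2 = 6, 3c_1 + c_2 = -10; solving gives c_1 = -2, c_2 = -4.
Check: -2g1 - 4g2 = [6, -10].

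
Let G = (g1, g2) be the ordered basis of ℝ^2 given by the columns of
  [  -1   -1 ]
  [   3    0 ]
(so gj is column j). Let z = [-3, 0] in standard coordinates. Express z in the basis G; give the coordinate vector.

[0, 3]

Write z = c_1 g1 + c_2 g2 and solve for the c_i.
System: -c_1 - c_2 = -3, 3c_1 + 0c_2 = 0; solving gives c_1 = 0, c_2 = 3.
Check: 0·g1 + 3g2 = [-3, 0].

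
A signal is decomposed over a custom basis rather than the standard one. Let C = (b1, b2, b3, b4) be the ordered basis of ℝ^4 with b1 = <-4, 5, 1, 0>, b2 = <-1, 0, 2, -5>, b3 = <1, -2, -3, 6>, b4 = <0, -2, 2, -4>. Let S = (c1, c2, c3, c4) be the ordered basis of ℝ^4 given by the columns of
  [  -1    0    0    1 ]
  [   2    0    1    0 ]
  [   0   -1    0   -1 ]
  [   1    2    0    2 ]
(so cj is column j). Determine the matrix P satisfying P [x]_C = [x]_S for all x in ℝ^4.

[[2, -1, 0, 0], [1, 0, 2, -2], [1, 2, -2, -2], [-2, -2, 1, 0]]

Column j of P is [bj]_S, since P maps C-coordinates to S-coordinates.
Expressing b1 in S: b1 = 2c1 + c2 + c3 - 2c4, so column 1 of P is <2, 1, 1, -2>.
Doing the same for each bj gives P = [[2, -1, 0, 0], [1, 0, 2, -2], [1, 2, -2, -2], [-2, -2, 1, 0]].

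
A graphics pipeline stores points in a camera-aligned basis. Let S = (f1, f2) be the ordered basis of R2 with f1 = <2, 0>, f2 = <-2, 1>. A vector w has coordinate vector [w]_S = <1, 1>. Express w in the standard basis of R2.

<0, 1>

w = M [w]_S, where M has columns f1, f2.
Carrying out the matrix-vector product, w = <0, 1>.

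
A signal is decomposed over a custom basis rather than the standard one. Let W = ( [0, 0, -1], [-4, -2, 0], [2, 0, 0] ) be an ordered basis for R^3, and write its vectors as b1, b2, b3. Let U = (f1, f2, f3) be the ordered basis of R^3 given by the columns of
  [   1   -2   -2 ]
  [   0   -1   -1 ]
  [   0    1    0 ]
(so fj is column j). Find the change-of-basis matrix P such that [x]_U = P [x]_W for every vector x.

Column j of P is [bj]_U, since P maps W-coordinates to U-coordinates.
Expressing b1 in U: b1 = 0·f1 - f2 + f3, so column 1 of P is [0, -1, 1].
Doing the same for each bj gives P = [[0, 0, 2], [-1, 0, 0], [1, 2, 0]].

[[0, 0, 2], [-1, 0, 0], [1, 2, 0]]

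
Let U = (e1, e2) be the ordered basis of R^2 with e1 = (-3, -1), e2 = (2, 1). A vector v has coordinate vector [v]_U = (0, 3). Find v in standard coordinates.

By definition v = 0·e1 + 3e2.
Summing componentwise gives (6, 3).

(6, 3)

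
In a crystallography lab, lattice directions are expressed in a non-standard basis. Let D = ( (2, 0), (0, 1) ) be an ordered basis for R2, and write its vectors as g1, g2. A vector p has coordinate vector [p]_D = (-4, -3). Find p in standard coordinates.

p = M [p]_D, where M has columns g1, g2.
Carrying out the matrix-vector product, p = (-8, -3).

(-8, -3)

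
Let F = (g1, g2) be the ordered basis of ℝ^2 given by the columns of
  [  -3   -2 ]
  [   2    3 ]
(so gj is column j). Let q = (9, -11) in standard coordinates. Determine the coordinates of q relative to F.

We seek scalars with c_1 g1 + c_2 g2 = q; equivalently solve M c = q where the columns of M are g1, g2.
System: -3c_1 - 2c_2 = 9, 2c_1 + 3c_2 = -11; solving gives c_1 = -1, c_2 = -3.
Check: -g1 - 3g2 = (9, -11).

(-1, -3)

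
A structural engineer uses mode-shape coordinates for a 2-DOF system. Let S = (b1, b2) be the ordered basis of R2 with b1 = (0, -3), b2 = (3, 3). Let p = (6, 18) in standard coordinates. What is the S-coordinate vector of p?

(-4, 2)

We seek scalars with c_1 b1 + c_2 b2 = p; equivalently solve M c = p where the columns of M are b1, b2.
System: 0c_1 + 3c_2 = 6, -3c_1 + 3c_2 = 18; solving gives c_1 = -4, c_2 = 2.
Check: -4b1 + 2b2 = (6, 18).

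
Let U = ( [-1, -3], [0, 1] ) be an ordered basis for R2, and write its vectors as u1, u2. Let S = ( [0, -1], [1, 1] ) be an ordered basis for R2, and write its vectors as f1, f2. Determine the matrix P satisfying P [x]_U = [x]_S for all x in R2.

Column j of P is [uj]_S, since P maps U-coordinates to S-coordinates.
Expressing u1 in S: u1 = 2f1 - f2, so column 1 of P is [2, -1].
Doing the same for each uj gives P = [[2, -1], [-1, 0]].

[[2, -1], [-1, 0]]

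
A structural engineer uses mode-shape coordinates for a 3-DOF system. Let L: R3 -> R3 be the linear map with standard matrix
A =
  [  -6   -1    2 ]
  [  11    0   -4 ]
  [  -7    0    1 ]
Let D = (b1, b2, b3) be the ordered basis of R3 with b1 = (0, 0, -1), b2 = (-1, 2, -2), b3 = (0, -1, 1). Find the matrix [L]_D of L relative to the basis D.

[[-3, -2, 3], [2, 0, -3], [0, 3, -2]]

Let P have columns b1, ..., b3. Then [L]_D = P^(-1) A P.
Here det P = -1, so P^(-1) is integer; computing A P first and then P^(-1)(A P) gives [[-3, -2, 3], [2, 0, -3], [0, 3, -2]].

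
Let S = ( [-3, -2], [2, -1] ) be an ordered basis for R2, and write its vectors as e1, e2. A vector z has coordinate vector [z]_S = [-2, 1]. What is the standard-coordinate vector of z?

[8, 3]

By definition z = -2e1 + e2.
Summing componentwise gives [8, 3].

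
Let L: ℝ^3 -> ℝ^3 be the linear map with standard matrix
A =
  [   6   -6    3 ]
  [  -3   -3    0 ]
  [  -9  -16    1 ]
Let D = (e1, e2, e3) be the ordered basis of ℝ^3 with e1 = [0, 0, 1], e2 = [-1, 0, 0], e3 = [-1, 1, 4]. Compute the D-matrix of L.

Let P have columns e1, ..., e3. Then [L]_D = P^(-1) A P.
Here det P = -1, so P^(-1) is integer; computing A P first and then P^(-1)(A P) gives [[1, -3, -3], [-3, 3, 0], [0, 3, 0]].

[[1, -3, -3], [-3, 3, 0], [0, 3, 0]]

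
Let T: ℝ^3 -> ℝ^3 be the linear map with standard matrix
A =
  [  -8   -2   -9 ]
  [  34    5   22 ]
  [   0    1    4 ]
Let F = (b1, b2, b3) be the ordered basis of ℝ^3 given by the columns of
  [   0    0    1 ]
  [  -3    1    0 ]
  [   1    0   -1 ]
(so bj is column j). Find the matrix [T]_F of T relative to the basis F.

[[-2, -1, -3], [1, 2, 3], [-3, -2, 1]]

With P the matrix whose columns are b1, ..., b3, [T]_F = P^(-1) A P.
Column by column: T(b1) = A b1 = (-3, 7, 1); its F-coordinates (-2, 1, -3) give column 1.
Continuing for each basis vector yields [T]_F = [[-2, -1, -3], [1, 2, 3], [-3, -2, 1]].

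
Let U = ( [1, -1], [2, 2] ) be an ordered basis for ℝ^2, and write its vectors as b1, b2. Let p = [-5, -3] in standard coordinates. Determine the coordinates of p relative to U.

[p]_U is the unique c with M c = p, where M has columns b1, b2.
System: c_1 + 2c_2 = -5, -c_1 + 2c_2 = -3; solving gives c_1 = -1, c_2 = -2.
Check: -b1 - 2b2 = [-5, -3].

[-1, -2]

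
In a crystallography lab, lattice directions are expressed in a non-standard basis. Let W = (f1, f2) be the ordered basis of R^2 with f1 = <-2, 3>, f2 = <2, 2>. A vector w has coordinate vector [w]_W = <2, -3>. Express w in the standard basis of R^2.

<-10, 0>

By definition w = 2f1 - 3f2.
Summing componentwise gives <-10, 0>.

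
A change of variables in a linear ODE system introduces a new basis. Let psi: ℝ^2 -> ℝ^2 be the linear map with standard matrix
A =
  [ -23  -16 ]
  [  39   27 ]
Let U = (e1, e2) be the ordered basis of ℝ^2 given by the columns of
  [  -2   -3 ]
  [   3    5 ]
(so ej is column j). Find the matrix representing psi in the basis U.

Let P have columns e1, e2. Then [psi]_U = P^(-1) A P.
Here det P = -1, so P^(-1) is integer; computing A P first and then P^(-1)(A P) gives [[1, 1], [0, 3]].

[[1, 1], [0, 3]]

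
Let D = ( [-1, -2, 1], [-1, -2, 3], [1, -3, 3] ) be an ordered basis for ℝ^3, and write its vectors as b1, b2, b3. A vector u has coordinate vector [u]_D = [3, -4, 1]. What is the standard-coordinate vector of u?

[2, -1, -6]

u = M [u]_D, where M has columns b1, ..., b3.
Carrying out the matrix-vector product, u = [2, -1, -6].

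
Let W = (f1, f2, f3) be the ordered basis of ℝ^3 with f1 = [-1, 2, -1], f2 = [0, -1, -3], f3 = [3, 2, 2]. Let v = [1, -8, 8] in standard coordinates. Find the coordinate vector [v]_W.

[-4, -2, -1]

Write v = c_1 f1 + ... + c_3 f3 and solve for the c_i.
Gaussian elimination on [M | v] yields c = (-4, -2, -1).
Check: -4f1 - 2f2 - f3 = [1, -8, 8].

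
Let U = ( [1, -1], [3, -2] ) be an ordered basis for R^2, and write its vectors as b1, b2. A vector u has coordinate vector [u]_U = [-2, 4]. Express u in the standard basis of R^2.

[10, -6]

u = M [u]_U, where M has columns b1, b2.
Carrying out the matrix-vector product, u = [10, -6].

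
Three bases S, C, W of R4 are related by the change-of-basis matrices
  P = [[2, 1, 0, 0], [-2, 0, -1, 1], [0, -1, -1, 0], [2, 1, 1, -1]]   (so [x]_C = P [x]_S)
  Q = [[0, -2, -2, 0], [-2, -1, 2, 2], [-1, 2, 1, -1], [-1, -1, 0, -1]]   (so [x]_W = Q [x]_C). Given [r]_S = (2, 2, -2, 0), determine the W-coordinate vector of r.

Apply P to get C-coordinates (6, -2, 0, 4), then Q to get W-coordinates.
The result is [r]_W = (4, -2, -14, -8).

(4, -2, -14, -8)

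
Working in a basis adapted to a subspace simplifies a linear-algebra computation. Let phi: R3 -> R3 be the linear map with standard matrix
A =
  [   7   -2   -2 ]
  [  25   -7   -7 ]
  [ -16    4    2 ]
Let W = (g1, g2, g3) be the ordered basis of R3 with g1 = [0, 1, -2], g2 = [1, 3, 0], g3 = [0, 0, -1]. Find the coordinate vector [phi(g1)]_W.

Column 1 of [phi]_W is the W-coordinate vector of phi(g1).
In standard coordinates phi(g1) = A g1 = [2, 7, 0].
Converting to W: [2, 7, 0] = g1 + 2g2 - 2g3, so the coordinate vector is [1, 2, -2].

[1, 2, -2]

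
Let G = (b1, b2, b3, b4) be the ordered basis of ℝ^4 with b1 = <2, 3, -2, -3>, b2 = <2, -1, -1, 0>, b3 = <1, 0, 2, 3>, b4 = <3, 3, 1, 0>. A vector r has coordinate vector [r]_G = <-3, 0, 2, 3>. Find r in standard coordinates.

By definition r = -3b1 + 0·b2 + 2b3 + 3b4.
Summing componentwise gives <5, 0, 13, 15>.

<5, 0, 13, 15>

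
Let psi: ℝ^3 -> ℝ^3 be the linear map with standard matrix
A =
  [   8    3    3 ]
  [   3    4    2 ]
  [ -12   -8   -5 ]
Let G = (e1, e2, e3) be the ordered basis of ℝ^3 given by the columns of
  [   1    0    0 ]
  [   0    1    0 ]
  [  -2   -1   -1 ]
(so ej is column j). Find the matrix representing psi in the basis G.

[[2, 0, -3], [-1, 2, -2], [-1, 1, 3]]

Let P have columns e1, ..., e3. Then [psi]_G = P^(-1) A P.
Here det P = -1, so P^(-1) is integer; computing A P first and then P^(-1)(A P) gives [[2, 0, -3], [-1, 2, -2], [-1, 1, 3]].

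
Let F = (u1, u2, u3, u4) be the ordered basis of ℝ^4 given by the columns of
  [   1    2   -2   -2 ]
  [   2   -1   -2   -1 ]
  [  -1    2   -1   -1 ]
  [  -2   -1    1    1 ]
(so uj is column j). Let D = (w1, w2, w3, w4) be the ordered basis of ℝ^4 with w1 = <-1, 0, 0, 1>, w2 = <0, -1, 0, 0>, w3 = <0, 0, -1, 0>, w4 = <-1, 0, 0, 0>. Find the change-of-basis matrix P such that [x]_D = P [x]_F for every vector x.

[[-2, -1, 1, 1], [-2, 1, 2, 1], [1, -2, 1, 1], [1, -1, 1, 1]]

Let M have columns uj and N have columns wj. Then for every x, N [x]_D = x = M [x]_F, so P = N^(-1) M.
Since det N = 1, N^(-1) has integer entries; multiplying gives P = [[-2, -1, 1, 1], [-2, 1, 2, 1], [1, -2, 1, 1], [1, -1, 1, 1]].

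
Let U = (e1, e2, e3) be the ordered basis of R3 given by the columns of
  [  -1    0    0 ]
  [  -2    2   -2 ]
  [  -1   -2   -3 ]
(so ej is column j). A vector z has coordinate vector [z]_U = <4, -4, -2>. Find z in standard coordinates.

<-4, -12, 10>

By definition z = 4e1 - 4e2 - 2e3.
Summing componentwise gives <-4, -12, 10>.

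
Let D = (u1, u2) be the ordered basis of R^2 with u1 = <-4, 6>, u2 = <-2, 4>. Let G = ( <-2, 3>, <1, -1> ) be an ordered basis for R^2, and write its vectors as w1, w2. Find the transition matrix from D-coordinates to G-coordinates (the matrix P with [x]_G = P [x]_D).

Column j of P is [uj]_G, since P maps D-coordinates to G-coordinates.
Expressing u1 in G: u1 = 2w1 + 0·w2, so column 1 of P is <2, 0>.
Doing the same for each uj gives P = [[2, 2], [0, 2]].

[[2, 2], [0, 2]]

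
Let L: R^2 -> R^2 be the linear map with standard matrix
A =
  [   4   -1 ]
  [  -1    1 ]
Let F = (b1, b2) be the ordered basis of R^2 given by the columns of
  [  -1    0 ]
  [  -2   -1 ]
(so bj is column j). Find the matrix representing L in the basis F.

Let P have columns b1, b2. Then [L]_F = P^(-1) A P.
Here det P = 1, so P^(-1) is integer; computing A P first and then P^(-1)(A P) gives [[2, -1], [-3, 3]].

[[2, -1], [-3, 3]]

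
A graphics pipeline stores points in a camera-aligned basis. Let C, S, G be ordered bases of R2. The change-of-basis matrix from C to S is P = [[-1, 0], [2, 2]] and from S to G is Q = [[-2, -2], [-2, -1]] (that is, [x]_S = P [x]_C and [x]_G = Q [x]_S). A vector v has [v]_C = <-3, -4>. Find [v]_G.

<22, 8>

Apply P to get S-coordinates <3, -14>, then Q to get G-coordinates.
The result is [v]_G = <22, 8>.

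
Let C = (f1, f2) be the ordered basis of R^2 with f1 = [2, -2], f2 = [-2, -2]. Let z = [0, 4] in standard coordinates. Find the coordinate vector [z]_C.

[z]_C is the unique c with M c = z, where M has columns f1, f2.
System: 2c_1 - 2c_2 = 0, -2c_1 - 2c_2 = 4; solving gives c_1 = -1, c_2 = -1.
Check: -f1 - f2 = [0, 4].

[-1, -1]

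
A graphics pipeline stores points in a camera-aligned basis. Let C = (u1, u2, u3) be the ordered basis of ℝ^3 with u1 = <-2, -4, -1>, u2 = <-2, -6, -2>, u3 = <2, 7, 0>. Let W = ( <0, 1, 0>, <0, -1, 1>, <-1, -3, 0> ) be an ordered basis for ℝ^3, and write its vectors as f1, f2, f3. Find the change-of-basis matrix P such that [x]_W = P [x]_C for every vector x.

[[1, -2, 1], [-1, -2, 0], [2, 2, -2]]

Take x = uj: its C-coordinates are the j-th standard unit vector, so P e_j — column j of P — equals [uj]_W.
u1 = f1 - f2 + 2f3, giving column 1 = <1, -1, 2>; repeating for each j gives P = [[1, -2, 1], [-1, -2, 0], [2, 2, -2]].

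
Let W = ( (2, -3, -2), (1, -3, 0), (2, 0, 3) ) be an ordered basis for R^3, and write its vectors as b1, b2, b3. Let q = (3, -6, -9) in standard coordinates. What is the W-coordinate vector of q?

(3, -1, -1)

We seek scalars with c_1 b1 + ... + c_3 b3 = q; equivalently solve M c = q where the columns of M are b1, ..., b3.
Row-reducing the augmented matrix [M | q] gives c = (3, -1, -1).
Check: 3b1 - b2 - b3 = (3, -6, -9).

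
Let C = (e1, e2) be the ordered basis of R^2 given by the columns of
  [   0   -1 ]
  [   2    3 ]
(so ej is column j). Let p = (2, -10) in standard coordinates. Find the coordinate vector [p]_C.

Write p = c_1 e1 + c_2 e2 and solve for the c_i.
System: 0c_1 - c_2 = 2, 2c_1 + 3c_2 = -10; solving gives c_1 = -2, c_2 = -2.
Check: -2e1 - 2e2 = (2, -10).

(-2, -2)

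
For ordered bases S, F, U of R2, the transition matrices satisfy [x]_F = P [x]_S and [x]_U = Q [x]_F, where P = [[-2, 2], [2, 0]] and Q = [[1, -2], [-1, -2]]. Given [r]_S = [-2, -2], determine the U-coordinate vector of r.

[8, 8]

First [r]_F = P [r]_S = [0, -4].
Then [r]_U = Q [r]_F = [8, 8].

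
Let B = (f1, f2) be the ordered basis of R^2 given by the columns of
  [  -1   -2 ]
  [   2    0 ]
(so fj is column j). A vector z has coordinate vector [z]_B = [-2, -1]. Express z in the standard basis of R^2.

By definition z = -2f1 - f2.
Summing componentwise gives [4, -4].

[4, -4]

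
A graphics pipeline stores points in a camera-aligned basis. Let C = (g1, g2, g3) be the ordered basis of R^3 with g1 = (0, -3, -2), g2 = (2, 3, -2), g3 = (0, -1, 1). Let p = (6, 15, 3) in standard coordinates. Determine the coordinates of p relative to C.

We seek scalars with c_1 g1 + ... + c_3 g3 = p; equivalently solve M c = p where the columns of M are g1, ..., g3.
Gaussian elimination on [M | p] yields c = (-3, 3, 3).
Check: -3g1 + 3g2 + 3g3 = (6, 15, 3).

(-3, 3, 3)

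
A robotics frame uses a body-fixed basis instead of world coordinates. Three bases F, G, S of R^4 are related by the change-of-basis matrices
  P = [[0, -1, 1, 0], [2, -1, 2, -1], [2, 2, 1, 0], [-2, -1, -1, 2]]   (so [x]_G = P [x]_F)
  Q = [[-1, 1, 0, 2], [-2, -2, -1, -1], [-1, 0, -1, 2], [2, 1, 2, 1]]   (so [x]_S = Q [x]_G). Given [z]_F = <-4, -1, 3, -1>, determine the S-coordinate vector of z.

Apply P to get G-coordinates <4, 0, -7, 4>, then Q to get S-coordinates.
The result is [z]_S = <4, -5, 11, -2>.

<4, -5, 11, -2>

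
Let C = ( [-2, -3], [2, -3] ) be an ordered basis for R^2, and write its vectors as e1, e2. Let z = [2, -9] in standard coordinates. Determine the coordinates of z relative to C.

[1, 2]

Write z = c_1 e1 + c_2 e2 and solve for the c_i.
System: -2c_1 + 2c_2 = 2, -3c_1 - 3c_2 = -9; solving gives c_1 = 1, c_2 = 2.
Check: e1 + 2e2 = [2, -9].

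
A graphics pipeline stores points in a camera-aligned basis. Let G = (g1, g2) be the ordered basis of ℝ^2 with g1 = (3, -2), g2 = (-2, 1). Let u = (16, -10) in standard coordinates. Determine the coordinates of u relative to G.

(4, -2)

[u]_G is the unique c with M c = u, where M has columns g1, g2.
System: 3c_1 - 2c_2 = 16, -2c_1 + c_2 = -10; solving gives c_1 = 4, c_2 = -2.
Check: 4g1 - 2g2 = (16, -10).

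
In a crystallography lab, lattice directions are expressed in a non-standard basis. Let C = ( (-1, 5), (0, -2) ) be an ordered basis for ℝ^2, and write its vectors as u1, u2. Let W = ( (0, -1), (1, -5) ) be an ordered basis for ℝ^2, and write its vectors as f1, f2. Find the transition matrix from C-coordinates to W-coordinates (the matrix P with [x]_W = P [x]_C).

[[0, 2], [-1, 0]]

Let M have columns uj and N have columns fj. Then for every x, N [x]_W = x = M [x]_C, so P = N^(-1) M.
Since det N = 1, N^(-1) has integer entries; multiplying gives P = [[0, 2], [-1, 0]].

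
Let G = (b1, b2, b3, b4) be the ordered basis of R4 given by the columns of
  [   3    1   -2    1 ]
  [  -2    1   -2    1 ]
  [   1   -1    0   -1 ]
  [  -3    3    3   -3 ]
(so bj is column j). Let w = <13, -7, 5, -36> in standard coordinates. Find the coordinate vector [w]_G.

We seek scalars with c_1 b1 + ... + c_4 b4 = w; equivalently solve M c = w where the columns of M are b1, ..., b4.
Solving this 4x4 system gives c = (4, -4, -1, 3).
Check: 4b1 - 4b2 - b3 + 3b4 = <13, -7, 5, -36>.

<4, -4, -1, 3>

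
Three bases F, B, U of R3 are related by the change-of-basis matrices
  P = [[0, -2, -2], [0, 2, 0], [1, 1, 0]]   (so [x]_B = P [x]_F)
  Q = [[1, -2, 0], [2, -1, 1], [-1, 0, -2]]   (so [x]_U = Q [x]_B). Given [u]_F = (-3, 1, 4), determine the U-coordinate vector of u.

Composing the changes, [u]_U = Q P [u]_F.
Q P = [[0, -6, -2], [1, -5, -4], [-2, 0, 2]]; applying this to (-3, 1, 4) gives (-14, -24, 14).

(-14, -24, 14)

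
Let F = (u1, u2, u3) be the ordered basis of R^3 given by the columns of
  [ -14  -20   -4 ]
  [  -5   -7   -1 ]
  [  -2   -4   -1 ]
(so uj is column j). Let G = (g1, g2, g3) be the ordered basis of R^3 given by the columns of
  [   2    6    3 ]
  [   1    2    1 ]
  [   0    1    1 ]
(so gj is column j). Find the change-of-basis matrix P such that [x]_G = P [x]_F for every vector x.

Let M have columns uj and N have columns gj. Then for every x, N [x]_G = x = M [x]_F, so P = N^(-1) M.
Since det N = -1, N^(-1) has integer entries; multiplying gives P = [[-1, -1, 1], [-2, -2, -1], [0, -2, 0]].

[[-1, -1, 1], [-2, -2, -1], [0, -2, 0]]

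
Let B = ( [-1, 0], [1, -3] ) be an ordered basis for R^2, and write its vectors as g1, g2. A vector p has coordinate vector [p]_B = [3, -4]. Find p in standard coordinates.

[-7, 12]

The coordinates say p = 3g1 - 4g2; adding the scaled basis vectors gives [-7, 12].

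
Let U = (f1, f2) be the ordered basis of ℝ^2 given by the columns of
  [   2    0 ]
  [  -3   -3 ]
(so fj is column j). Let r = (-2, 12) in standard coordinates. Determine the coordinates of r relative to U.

We seek scalars with c_1 f1 + c_2 f2 = r; equivalently solve M c = r where the columns of M are f1, f2.
System: 2c_1 + 0c_2 = -2, -3c_1 - 3c_2 = 12; solving gives c_1 = -1, c_2 = -3.
Check: -f1 - 3f2 = (-2, 12).

(-1, -3)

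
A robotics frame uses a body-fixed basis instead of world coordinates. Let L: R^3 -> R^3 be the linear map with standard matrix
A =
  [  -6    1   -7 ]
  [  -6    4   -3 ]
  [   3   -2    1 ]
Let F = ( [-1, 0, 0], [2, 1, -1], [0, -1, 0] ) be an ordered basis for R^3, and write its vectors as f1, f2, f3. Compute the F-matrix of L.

With P the matrix whose columns are f1, ..., f3, [L]_F = P^(-1) A P.
Column by column: L(f1) = A f1 = [6, 6, -3]; its F-coordinates [0, 3, -3] give column 1.
Continuing for each basis vector yields [L]_F = [[0, -2, -3], [3, -3, -2], [-3, 2, 2]].

[[0, -2, -3], [3, -3, -2], [-3, 2, 2]]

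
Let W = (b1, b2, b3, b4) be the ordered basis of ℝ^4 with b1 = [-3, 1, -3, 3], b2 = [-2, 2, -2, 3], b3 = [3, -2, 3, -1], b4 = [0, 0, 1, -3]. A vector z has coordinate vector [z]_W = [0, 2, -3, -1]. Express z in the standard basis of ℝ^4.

z = M [z]_W, where M has columns b1, ..., b4.
Carrying out the matrix-vector product, z = [-13, 10, -14, 12].

[-13, 10, -14, 12]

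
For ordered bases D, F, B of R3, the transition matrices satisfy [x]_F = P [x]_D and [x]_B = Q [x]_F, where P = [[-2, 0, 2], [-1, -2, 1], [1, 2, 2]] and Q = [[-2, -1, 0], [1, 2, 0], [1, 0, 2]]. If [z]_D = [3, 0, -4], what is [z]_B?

[35, -28, -24]

Composing the changes, [z]_B = Q P [z]_D.
Q P = [[5, 2, -5], [-4, -4, 4], [0, 4, 6]]; applying this to [3, 0, -4] gives [35, -28, -24].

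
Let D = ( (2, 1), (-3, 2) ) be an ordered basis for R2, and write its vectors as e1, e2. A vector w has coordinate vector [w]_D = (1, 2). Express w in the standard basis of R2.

By definition w = e1 + 2e2.
Summing componentwise gives (-4, 5).

(-4, 5)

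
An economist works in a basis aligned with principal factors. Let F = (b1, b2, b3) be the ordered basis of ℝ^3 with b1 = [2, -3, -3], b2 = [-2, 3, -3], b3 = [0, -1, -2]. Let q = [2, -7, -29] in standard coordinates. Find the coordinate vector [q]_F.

Write q = c_1 b1 + ... + c_3 b3 and solve for the c_i.
Gaussian elimination on [M | q] yields c = (4, 3, 4).
Check: 4b1 + 3b2 + 4b3 = [2, -7, -29].

[4, 3, 4]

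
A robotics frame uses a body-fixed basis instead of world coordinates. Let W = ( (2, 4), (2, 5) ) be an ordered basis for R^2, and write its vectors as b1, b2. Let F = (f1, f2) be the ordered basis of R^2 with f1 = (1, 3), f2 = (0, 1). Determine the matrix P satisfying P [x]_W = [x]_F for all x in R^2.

Take x = bj: its W-coordinates are the j-th standard unit vector, so P e_j — column j of P — equals [bj]_F.
b1 = 2f1 - 2f2, giving column 1 = (2, -2); repeating for each j gives P = [[2, 2], [-2, -1]].

[[2, 2], [-2, -1]]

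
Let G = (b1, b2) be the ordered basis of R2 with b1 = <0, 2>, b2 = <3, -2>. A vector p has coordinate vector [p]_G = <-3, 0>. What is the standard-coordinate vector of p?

p = M [p]_G, where M has columns b1, b2.
Carrying out the matrix-vector product, p = <0, -6>.

<0, -6>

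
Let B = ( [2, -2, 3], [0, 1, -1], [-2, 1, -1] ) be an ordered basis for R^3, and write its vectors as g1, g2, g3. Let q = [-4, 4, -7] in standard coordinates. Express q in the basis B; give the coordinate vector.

[-3, -1, -1]

We seek scalars with c_1 g1 + ... + c_3 g3 = q; equivalently solve M c = q where the columns of M are g1, ..., g3.
Row-reducing the augmented matrix [M | q] gives c = (-3, -1, -1).
Check: -3g1 - g2 - g3 = [-4, 4, -7].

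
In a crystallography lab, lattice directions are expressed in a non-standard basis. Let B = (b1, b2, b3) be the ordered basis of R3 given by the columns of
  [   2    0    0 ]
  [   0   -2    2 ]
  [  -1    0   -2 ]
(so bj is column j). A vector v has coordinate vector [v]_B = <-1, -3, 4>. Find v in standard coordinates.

By definition v = -b1 - 3b2 + 4b3.
Summing componentwise gives <-2, 14, -7>.

<-2, 14, -7>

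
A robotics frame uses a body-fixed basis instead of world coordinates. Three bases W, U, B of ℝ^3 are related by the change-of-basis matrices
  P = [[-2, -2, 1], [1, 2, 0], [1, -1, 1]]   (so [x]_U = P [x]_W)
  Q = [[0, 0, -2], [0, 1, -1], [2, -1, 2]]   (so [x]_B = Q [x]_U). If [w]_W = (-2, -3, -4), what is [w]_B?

First [w]_U = P [w]_W = (6, -8, -3).
Then [w]_B = Q [w]_U = (6, -5, 14).

(6, -5, 14)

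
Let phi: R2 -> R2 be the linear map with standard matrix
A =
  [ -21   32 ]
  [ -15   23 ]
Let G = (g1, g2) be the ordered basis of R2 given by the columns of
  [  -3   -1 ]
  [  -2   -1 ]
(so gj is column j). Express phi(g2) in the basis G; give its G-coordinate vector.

Column 2 of [phi]_G is the G-coordinate vector of phi(g2).
In standard coordinates phi(g2) = A g2 = <-11, -8>.
Converting to G: <-11, -8> = 3g1 + 2g2, so the coordinate vector is <3, 2>.

<3, 2>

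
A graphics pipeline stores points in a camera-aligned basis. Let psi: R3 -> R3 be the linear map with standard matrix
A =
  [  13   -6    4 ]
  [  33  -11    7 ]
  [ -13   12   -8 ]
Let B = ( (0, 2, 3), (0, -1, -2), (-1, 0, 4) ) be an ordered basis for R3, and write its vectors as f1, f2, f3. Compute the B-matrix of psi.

With P the matrix whose columns are f1, ..., f3, [psi]_B = P^(-1) A P.
Column by column: psi(f1) = A f1 = (0, -1, 0); its B-coordinates (-2, -3, 0) give column 1.
Continuing for each basis vector yields [psi]_B = [[-2, -2, -3], [-3, -1, -1], [0, 2, -3]].

[[-2, -2, -3], [-3, -1, -1], [0, 2, -3]]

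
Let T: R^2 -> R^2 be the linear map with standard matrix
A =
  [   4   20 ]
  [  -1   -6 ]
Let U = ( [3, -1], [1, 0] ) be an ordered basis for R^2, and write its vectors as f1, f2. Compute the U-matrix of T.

The j-th column of [T]_U is [T(fj)]_U.
T(f1) = A f1 = [-8, 3] = -3f1 + f2, so column 1 is [-3, 1].
Repeating for f2 and assembling the columns gives [[-3, 1], [1, 1]].

[[-3, 1], [1, 1]]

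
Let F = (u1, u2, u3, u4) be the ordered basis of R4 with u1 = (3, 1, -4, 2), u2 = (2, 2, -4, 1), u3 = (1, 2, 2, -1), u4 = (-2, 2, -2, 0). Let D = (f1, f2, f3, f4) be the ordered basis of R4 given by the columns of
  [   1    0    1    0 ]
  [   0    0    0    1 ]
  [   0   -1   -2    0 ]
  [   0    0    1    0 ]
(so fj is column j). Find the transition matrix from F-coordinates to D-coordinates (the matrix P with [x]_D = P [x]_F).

Column j of P is [uj]_D, since P maps F-coordinates to D-coordinates.
Expressing u1 in D: u1 = f1 + 0·f2 + 2f3 + f4, so column 1 of P is (1, 0, 2, 1).
Doing the same for each uj gives P = [[1, 1, 2, -2], [0, 2, 0, 2], [2, 1, -1, 0], [1, 2, 2, 2]].

[[1, 1, 2, -2], [0, 2, 0, 2], [2, 1, -1, 0], [1, 2, 2, 2]]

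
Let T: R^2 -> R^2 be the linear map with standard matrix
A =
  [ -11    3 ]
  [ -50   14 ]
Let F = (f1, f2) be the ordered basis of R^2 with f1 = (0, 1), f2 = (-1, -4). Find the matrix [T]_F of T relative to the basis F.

The j-th column of [T]_F is [T(fj)]_F.
T(f1) = A f1 = (3, 14) = 2f1 - 3f2, so column 1 is (2, -3).
Repeating for f2 and assembling the columns gives [[2, -2], [-3, 1]].

[[2, -2], [-3, 1]]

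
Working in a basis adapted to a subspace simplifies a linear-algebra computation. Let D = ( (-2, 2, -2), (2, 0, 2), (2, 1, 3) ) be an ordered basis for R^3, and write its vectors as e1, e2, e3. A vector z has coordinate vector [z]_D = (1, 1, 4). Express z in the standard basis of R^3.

(8, 6, 12)

The coordinates say z = e1 + e2 + 4e3; adding the scaled basis vectors gives (8, 6, 12).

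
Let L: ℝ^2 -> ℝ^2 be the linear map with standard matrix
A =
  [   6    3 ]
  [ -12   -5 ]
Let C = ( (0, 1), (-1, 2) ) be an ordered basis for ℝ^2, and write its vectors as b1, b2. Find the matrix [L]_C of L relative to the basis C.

[[1, 2], [-3, 0]]

Let P have columns b1, b2. Then [L]_C = P^(-1) A P.
Here det P = 1, so P^(-1) is integer; computing A P first and then P^(-1)(A P) gives [[1, 2], [-3, 0]].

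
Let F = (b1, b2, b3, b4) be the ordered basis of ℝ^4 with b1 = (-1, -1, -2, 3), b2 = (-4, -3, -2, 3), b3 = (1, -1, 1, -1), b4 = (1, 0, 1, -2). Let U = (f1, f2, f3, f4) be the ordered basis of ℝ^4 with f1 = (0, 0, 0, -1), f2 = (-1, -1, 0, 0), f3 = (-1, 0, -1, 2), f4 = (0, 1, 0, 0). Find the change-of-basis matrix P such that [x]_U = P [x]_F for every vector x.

[[1, 1, -1, 0], [-1, 2, 0, 0], [2, 2, -1, -1], [-2, -1, -1, 0]]

Column j of P is [bj]_U, since P maps F-coordinates to U-coordinates.
Expressing b1 in U: b1 = f1 - f2 + 2f3 - 2f4, so column 1 of P is (1, -1, 2, -2).
Doing the same for each bj gives P = [[1, 1, -1, 0], [-1, 2, 0, 0], [2, 2, -1, -1], [-2, -1, -1, 0]].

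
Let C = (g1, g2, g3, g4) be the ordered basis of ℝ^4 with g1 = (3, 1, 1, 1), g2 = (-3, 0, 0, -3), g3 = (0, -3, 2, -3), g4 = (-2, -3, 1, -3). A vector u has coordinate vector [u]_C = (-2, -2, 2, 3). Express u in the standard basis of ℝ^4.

The coordinates say u = -2g1 - 2g2 + 2g3 + 3g4; adding the scaled basis vectors gives (-6, -17, 5, -11).

(-6, -17, 5, -11)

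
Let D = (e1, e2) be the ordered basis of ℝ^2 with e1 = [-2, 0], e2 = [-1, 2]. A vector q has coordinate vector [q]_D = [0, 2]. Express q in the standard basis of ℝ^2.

[-2, 4]

q = M [q]_D, where M has columns e1, e2.
Carrying out the matrix-vector product, q = [-2, 4].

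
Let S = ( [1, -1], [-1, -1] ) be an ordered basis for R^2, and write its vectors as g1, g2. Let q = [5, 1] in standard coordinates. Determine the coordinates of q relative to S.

We seek scalars with c_1 g1 + c_2 g2 = q; equivalently solve M c = q where the columns of M are g1, g2.
System: c_1 - c_2 = 5, -c_1 - c_2 = 1; solving gives c_1 = 2, c_2 = -3.
Check: 2g1 - 3g2 = [5, 1].

[2, -3]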